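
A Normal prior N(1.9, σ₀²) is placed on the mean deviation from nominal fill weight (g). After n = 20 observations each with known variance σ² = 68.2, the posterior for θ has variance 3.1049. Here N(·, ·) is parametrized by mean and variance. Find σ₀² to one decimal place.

σ₀² = 34.7

Posterior precision equals prior precision plus data precision: 1/σ_n² = 1/σ₀² + n/σ².
So 1/σ₀² = 1/3.1049 − 20/68.2 = 0.322072 − 0.293255 = 0.028817.
Hence σ₀² = 1/0.028817 ≈ 34.7.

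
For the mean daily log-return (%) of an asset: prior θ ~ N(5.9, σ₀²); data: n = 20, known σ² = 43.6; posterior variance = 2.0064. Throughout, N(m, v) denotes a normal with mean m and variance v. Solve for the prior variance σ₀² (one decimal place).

Posterior precision equals prior precision plus data precision: 1/σ_n² = 1/σ₀² + n/σ².
So 1/σ₀² = 1/2.0064 − 20/43.6 = 0.498405 − 0.458716 = 0.039689.
Hence σ₀² = 1/0.039689 ≈ 25.2.

σ₀² = 25.2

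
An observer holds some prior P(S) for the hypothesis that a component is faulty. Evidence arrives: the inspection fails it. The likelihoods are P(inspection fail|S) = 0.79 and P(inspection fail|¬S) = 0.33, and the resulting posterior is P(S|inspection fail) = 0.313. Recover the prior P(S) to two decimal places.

P(S) = 0.16

In odds form, posterior odds = prior odds × likelihood ratio, so prior odds = posterior odds ÷ LR.
Posterior odds = 0.313/(1−0.313) = 0.4556. LR = 0.79/0.33 = 2.3939.
Prior odds = 0.4556/2.3939 = 0.1903, so P(S) = 0.1903/(1+0.1903) ≈ 0.16.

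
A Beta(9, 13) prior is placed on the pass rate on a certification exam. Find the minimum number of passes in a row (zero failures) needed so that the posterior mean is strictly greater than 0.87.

k = 79

After k passes and 0 failures the posterior is Beta(9+k, 13), with mean (9+k)/(9+13+k).
Set (9+k)/(22+k) > 0.87 and solve: k > (0.87·22 − 9)/(1 − 0.87) = 78.000.
The smallest integer exceeding 78.000 is 79, and checking k=79: (88)/(101) = 0.8713 > 0.87.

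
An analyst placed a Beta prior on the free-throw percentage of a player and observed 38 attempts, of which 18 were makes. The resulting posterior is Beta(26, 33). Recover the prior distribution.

Beta is conjugate to the binomial likelihood: posterior = Beta(a+s, b+f).
Subtract the data counts: 26−18=8, 33−20=13.

Beta(8, 13)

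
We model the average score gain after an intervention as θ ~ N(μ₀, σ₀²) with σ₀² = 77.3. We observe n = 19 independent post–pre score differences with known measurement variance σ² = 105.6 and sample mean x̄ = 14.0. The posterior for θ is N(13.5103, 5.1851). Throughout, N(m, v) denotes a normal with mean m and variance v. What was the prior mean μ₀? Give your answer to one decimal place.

μ₀ = 6.7

The posterior mean is a precision-weighted average: μ_n = (τ₀μ₀ + τ_data·x̄)/(τ₀+τ_data), with τ₀=1/σ₀² and τ_data=n/σ².
Here τ₀ = 1/77.3 = 0.012937 and τ_data = 19/105.6 = 0.179924, so τ_n = 0.192861.
Rearranging for μ₀: μ₀ = (μ_n·τ_n − τ_data·x̄)/τ₀ = (13.5103·0.192861 − 0.179924·14.0) / 0.012937 = 0.086674/0.012937 ≈ 6.7.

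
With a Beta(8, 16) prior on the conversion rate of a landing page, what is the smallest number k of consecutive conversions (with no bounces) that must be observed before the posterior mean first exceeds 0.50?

k = 9

After k conversions and 0 bounces the posterior is Beta(8+k, 16), with mean (8+k)/(8+16+k).
Set (8+k)/(24+k) > 0.50 and solve: k > (0.50·24 − 8)/(1 − 0.50) = 8.000.
The smallest integer exceeding 8.000 is 9.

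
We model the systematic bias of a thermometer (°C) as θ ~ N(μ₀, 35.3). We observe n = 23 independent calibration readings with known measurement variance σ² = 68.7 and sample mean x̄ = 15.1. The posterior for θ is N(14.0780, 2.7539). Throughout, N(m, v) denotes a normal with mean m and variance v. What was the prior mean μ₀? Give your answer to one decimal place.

μ₀ = 2.0

The posterior mean is a precision-weighted average: μ_n = (τ₀μ₀ + τ_data·x̄)/(τ₀+τ_data), with τ₀=1/σ₀² and τ_data=n/σ².
Here τ₀ = 1/35.3 = 0.028329 and τ_data = 23/68.7 = 0.334789, so τ_n = 0.363118.
Rearranging for μ₀: μ₀ = (μ_n·τ_n − τ_data·x̄)/τ₀ = (14.0780·0.363118 − 0.334789·15.1) / 0.028329 = 0.056661/0.028329 ≈ 2.0.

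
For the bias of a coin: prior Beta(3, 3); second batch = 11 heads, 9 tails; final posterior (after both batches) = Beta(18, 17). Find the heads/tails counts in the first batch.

Sequential conjugate updates are equivalent to a single update on the pooled data, so total successes = posterior α − prior α and total failures = posterior β − prior β.
Total across both batches: 18−3=15 heads, 17−3=14 tails.
Subtract the second batch: 15−11=4 heads and 14−9=5 tails.

4 heads and 5 tails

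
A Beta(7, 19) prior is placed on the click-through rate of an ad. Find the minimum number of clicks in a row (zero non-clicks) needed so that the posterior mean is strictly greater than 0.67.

After k clicks and 0 non-clicks the posterior is Beta(7+k, 19), with mean (7+k)/(7+19+k).
Set (7+k)/(26+k) > 0.67 and solve: k > (0.67·26 − 7)/(1 − 0.67) = 31.576.
The smallest integer exceeding 31.576 is 32, and checking k=32: (39)/(58) = 0.6724 > 0.67.

k = 32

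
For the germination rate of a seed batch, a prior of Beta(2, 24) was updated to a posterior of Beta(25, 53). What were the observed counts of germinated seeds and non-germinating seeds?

23 germinated seeds and 29 non-germinating seeds

A Beta(a, b) prior with s successes and f failures in binomial data gives a Beta(a+s, b+f) posterior.
Match parameters: s=25−2=23, f=53−24=29.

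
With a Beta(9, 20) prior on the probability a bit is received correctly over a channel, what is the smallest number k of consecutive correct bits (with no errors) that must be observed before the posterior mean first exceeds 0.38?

k = 4

After k correct bits and 0 errors the posterior is Beta(9+k, 20), with mean (9+k)/(9+20+k).
Set (9+k)/(29+k) > 0.38 and solve: k > (0.38·29 − 9)/(1 − 0.38) = 3.258.
The smallest integer exceeding 3.258 is 4, and checking k=4: (13)/(33) = 0.3939 > 0.38.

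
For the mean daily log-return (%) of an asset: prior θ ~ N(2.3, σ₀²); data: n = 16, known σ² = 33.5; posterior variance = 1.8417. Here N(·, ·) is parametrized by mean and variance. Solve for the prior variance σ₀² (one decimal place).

Posterior precision equals prior precision plus data precision: 1/σ_n² = 1/σ₀² + n/σ².
So 1/σ₀² = 1/1.8417 − 16/33.5 = 0.542977 − 0.477612 = 0.065365.
Hence σ₀² = 1/0.065365 ≈ 15.3.

σ₀² = 15.3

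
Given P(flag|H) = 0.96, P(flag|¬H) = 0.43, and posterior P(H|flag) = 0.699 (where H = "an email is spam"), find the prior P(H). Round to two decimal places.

P(H) = 0.51

Bayes' rule in odds form gives O(H|E) = O(H)·[P(E|H)/P(E|¬H)], hence O(H) = O(H|E)/LR.
Posterior odds = 0.699/(1−0.699) = 2.3223. LR = 0.96/0.43 = 2.2326.
Prior odds = 2.3223/2.2326 = 1.0402, so P(H) = 1.0402/(1+1.0402) ≈ 0.51.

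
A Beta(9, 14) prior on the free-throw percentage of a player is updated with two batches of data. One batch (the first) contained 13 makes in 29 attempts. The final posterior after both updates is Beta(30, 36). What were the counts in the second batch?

8 makes and 6 misses

Because Beta–binomial updating is additive in the counts, the combined data contributed (α_post−α_prior, β_post−β_prior) successes and failures.
Total across both batches: 30−9=21 makes, 36−14=22 misses.
Subtract the first batch: 21−13=8 makes and 22−16=6 misses.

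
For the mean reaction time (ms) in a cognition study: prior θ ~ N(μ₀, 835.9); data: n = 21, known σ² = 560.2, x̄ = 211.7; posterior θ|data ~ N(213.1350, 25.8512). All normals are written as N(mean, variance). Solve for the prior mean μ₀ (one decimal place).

μ₀ = 258.1

The posterior mean is a precision-weighted average: μ_n = (τ₀μ₀ + τ_data·x̄)/(τ₀+τ_data), with τ₀=1/σ₀² and τ_data=n/σ².
Here τ₀ = 1/835.9 = 0.001196 and τ_data = 21/560.2 = 0.037487, so τ_n = 0.038683.
Rearranging for μ₀: μ₀ = (μ_n·τ_n − τ_data·x̄)/τ₀ = (213.1350·0.038683 − 0.037487·211.7) / 0.001196 = 0.308703/0.001196 ≈ 258.1.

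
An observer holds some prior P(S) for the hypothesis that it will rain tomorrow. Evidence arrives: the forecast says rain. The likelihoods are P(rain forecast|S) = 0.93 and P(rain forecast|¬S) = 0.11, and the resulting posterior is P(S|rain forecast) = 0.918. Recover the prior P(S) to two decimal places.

P(S) = 0.57

In odds form, posterior odds = prior odds × likelihood ratio, so prior odds = posterior odds ÷ LR.
Posterior odds = 0.918/(1−0.918) = 11.1951. LR = 0.93/0.11 = 8.4545.
Prior odds = 11.1951/8.4545 = 1.3242, so P(S) = 1.3242/(1+1.3242) ≈ 0.57.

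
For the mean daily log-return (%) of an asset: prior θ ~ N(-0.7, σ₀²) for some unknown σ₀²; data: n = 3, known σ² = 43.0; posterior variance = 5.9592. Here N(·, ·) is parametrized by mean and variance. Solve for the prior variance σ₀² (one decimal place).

For the Normal–Normal model with known σ², precisions add: τ_n = τ₀ + n/σ².
So 1/σ₀² = 1/5.9592 − 3/43.0 = 0.167808 − 0.069767 = 0.098041.
Hence σ₀² = 1/0.098041 ≈ 10.2.

σ₀² = 10.2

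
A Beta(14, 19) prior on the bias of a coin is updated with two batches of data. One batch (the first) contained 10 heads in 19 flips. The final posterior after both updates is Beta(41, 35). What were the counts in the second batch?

17 heads and 7 tails

Because Beta–binomial updating is additive in the counts, the combined data contributed (α_post−α_prior, β_post−β_prior) successes and failures.
Total across both batches: 41−14=27 heads, 35−19=16 tails.
Subtract the first batch: 27−10=17 heads and 16−9=7 tails.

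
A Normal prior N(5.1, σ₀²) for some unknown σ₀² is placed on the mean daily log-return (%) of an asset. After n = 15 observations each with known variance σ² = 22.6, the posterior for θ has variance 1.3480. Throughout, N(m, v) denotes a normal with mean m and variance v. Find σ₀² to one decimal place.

σ₀² = 12.8

Posterior precision equals prior precision plus data precision: 1/σ_n² = 1/σ₀² + n/σ².
So 1/σ₀² = 1/1.3480 − 15/22.6 = 0.741840 − 0.663717 = 0.078123.
Hence σ₀² = 1/0.078123 ≈ 12.8.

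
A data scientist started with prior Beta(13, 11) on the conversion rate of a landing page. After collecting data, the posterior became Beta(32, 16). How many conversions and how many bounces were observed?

19 conversions and 5 bounces

Beta is conjugate to the binomial likelihood: posterior = Beta(α+s, β+f).
Match parameters: s=32−13=19, f=16−11=5.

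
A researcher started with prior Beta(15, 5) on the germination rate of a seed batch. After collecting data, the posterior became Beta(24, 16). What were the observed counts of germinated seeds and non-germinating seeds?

9 germinated seeds and 11 non-germinating seeds

Under Beta–binomial conjugacy the posterior parameters are (a+s, b+f).
So s = 24 − 15 = 9 and f = 16 − 5 = 11.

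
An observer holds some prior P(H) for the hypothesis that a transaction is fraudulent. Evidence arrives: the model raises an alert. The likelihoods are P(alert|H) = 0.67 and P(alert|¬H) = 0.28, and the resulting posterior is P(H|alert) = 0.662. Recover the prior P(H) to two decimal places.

Bayes' rule in odds form gives O(H|E) = O(H)·[P(E|H)/P(E|¬H)], hence O(H) = O(H|E)/LR.
Posterior odds = 0.662/(1−0.662) = 1.9586. LR = 0.67/0.28 = 2.3929.
Prior odds = 1.9586/2.3929 = 0.8185, so P(H) = 0.8185/(1+0.8185) ≈ 0.45.

P(H) = 0.45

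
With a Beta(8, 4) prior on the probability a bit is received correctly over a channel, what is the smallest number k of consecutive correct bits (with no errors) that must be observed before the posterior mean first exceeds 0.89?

After k correct bits and 0 errors the posterior is Beta(8+k, 4), with mean (8+k)/(8+4+k).
Set (8+k)/(12+k) > 0.89 and solve: k > (0.89·12 − 8)/(1 − 0.89) = 24.364.
The smallest integer exceeding 24.364 is 25.

k = 25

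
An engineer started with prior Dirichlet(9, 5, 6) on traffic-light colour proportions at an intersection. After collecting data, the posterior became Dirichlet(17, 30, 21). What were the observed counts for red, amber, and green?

counts (8, 25, 15)

For a Dirichlet(α) prior with multinomial counts c, the posterior is Dirichlet(α + c) componentwise.
Counts are posterior − prior componentwise: 17−9=8, 30−5=25, 21−6=15.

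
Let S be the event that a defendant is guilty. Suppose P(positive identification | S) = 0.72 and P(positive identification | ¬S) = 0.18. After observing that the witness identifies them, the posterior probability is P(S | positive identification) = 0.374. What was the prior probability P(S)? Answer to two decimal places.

In odds form, posterior odds = prior odds × likelihood ratio, so prior odds = posterior odds ÷ LR.
Posterior odds = 0.374/(1−0.374) = 0.5974. LR = 0.72/0.18 = 4.0000.
Prior odds = 0.5974/4.0000 = 0.1494, so P(S) = 0.1494/(1+0.1494) ≈ 0.13.

P(S) = 0.13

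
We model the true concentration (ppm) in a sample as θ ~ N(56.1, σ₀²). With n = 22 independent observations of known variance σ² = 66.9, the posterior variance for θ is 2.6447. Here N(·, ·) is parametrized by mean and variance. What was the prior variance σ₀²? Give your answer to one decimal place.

Posterior precision equals prior precision plus data precision: 1/σ_n² = 1/σ₀² + n/σ².
So 1/σ₀² = 1/2.6447 − 22/66.9 = 0.378115 − 0.328849 = 0.049266.
Hence σ₀² = 1/0.049266 ≈ 20.3.

σ₀² = 20.3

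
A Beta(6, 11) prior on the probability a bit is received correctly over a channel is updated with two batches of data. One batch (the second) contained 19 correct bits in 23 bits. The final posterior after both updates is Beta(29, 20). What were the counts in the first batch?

Because Beta–binomial updating is additive in the counts, the combined data contributed (α_post−α_prior, β_post−β_prior) successes and failures.
Total across both batches: 29−6=23 correct bits, 20−11=9 errors.
Subtract the second batch: 23−19=4 correct bits and 9−4=5 errors.

4 correct bits and 5 errors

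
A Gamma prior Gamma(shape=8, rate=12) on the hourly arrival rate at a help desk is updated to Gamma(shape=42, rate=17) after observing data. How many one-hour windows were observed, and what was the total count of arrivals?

n = 5 one-hour windows with total 34 arrivals

Gamma–Poisson conjugacy: posterior shape = α + Σxᵢ, posterior rate = β + n.
Matching: Σxᵢ = 42 − 8 = 34 and n = 17 − 12 = 5.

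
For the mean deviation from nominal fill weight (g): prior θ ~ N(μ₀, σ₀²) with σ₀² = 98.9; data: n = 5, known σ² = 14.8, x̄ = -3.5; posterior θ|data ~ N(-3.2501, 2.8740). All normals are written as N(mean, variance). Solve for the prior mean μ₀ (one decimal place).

With known observation variance, the Normal–Normal posterior has precision τ_n = τ₀ + n/σ² and mean μ_n = (τ₀μ₀ + (n/σ²)x̄)/τ_n.
Here τ₀ = 1/98.9 = 0.010111 and τ_data = 5/14.8 = 0.337838, so τ_n = 0.347949.
Rearranging for μ₀: μ₀ = (μ_n·τ_n − τ_data·x̄)/τ₀ = (-3.2501·0.347949 − 0.337838·-3.5) / 0.010111 = 0.051564/0.010111 ≈ 5.1.

μ₀ = 5.1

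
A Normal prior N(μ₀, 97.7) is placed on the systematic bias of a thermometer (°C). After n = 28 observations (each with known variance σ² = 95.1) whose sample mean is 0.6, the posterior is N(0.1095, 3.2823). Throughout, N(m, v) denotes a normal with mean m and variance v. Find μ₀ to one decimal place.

With known observation variance, the Normal–Normal posterior has precision τ_n = τ₀ + n/σ² and mean μ_n = (τ₀μ₀ + (n/σ²)x̄)/τ_n.
Here τ₀ = 1/97.7 = 0.010235 and τ_data = 28/95.1 = 0.294427, so τ_n = 0.304662.
Rearranging for μ₀: μ₀ = (μ_n·τ_n − τ_data·x̄)/τ₀ = (0.1095·0.304662 − 0.294427·0.6) / 0.010235 = -0.143296/0.010235 ≈ -14.0.

μ₀ = -14.0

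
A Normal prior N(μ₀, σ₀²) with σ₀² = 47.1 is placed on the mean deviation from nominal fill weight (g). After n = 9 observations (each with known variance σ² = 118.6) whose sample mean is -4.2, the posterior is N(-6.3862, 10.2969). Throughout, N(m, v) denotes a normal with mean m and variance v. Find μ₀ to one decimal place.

The posterior mean is a precision-weighted average: μ_n = (τ₀μ₀ + τ_data·x̄)/(τ₀+τ_data), with τ₀=1/σ₀² and τ_data=n/σ².
Here τ₀ = 1/47.1 = 0.021231 and τ_data = 9/118.6 = 0.075885, so τ_n = 0.097116.
Rearranging for μ₀: μ₀ = (μ_n·τ_n − τ_data·x̄)/τ₀ = (-6.3862·0.097116 − 0.075885·-4.2) / 0.021231 = -0.301485/0.021231 ≈ -14.2.

μ₀ = -14.2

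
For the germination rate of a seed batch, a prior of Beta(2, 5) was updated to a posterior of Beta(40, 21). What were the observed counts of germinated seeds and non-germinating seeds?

38 germinated seeds and 16 non-germinating seeds

Beta is conjugate to the binomial likelihood: posterior = Beta(a+s, b+f).
So s = 40 − 2 = 38 and f = 21 − 5 = 16.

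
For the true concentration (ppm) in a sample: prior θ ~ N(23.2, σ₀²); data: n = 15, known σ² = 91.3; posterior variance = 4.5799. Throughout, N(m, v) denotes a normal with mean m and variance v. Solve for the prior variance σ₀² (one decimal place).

Posterior precision equals prior precision plus data precision: 1/σ_n² = 1/σ₀² + n/σ².
So 1/σ₀² = 1/4.5799 − 15/91.3 = 0.218345 − 0.164294 = 0.054051.
Hence σ₀² = 1/0.054051 ≈ 18.5.

σ₀² = 18.5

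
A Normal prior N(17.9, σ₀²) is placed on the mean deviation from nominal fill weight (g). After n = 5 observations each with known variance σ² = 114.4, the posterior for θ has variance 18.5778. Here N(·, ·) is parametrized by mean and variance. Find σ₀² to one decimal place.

σ₀² = 98.8

For the Normal–Normal model with known σ², precisions add: τ_n = τ₀ + n/σ².
So 1/σ₀² = 1/18.5778 − 5/114.4 = 0.053828 − 0.043706 = 0.010122.
Hence σ₀² = 1/0.010122 ≈ 98.8.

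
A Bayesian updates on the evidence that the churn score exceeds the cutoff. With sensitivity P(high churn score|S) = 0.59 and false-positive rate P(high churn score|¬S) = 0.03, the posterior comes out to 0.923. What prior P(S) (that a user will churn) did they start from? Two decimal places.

P(S) = 0.38

Bayes' rule in odds form gives O(S|E) = O(S)·[P(E|S)/P(E|¬S)], hence O(S) = O(S|E)/LR.
Posterior odds = 0.923/(1−0.923) = 11.9870. LR = 0.59/0.03 = 19.6667.
Prior odds = 11.9870/19.6667 = 0.6095, so P(S) = 0.6095/(1+0.6095) ≈ 0.38.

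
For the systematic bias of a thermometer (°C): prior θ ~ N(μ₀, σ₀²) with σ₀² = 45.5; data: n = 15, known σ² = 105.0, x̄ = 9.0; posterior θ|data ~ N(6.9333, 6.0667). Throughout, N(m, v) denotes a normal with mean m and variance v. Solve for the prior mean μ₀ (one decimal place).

With known observation variance, the Normal–Normal posterior has precision τ_n = τ₀ + n/σ² and mean μ_n = (τ₀μ₀ + (n/σ²)x̄)/τ_n.
Here τ₀ = 1/45.5 = 0.021978 and τ_data = 15/105.0 = 0.142857, so τ_n = 0.164835.
Rearranging for μ₀: μ₀ = (μ_n·τ_n − τ_data·x̄)/τ₀ = (6.9333·0.164835 − 0.142857·9.0) / 0.021978 = -0.142862/0.021978 ≈ -6.5.

μ₀ = -6.5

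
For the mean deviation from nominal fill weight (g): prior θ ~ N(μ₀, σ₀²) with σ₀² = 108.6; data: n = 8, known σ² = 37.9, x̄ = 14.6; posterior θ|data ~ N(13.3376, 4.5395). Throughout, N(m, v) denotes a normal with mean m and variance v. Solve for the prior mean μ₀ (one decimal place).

The posterior mean is a precision-weighted average: μ_n = (τ₀μ₀ + τ_data·x̄)/(τ₀+τ_data), with τ₀=1/σ₀² and τ_data=n/σ².
Here τ₀ = 1/108.6 = 0.009208 and τ_data = 8/37.9 = 0.211082, so τ_n = 0.220290.
Rearranging for μ₀: μ₀ = (μ_n·τ_n − τ_data·x̄)/τ₀ = (13.3376·0.220290 − 0.211082·14.6) / 0.009208 = -0.143657/0.009208 ≈ -15.6.

μ₀ = -15.6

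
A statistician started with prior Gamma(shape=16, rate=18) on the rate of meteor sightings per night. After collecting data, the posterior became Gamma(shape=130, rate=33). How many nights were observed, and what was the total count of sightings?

n = 15 nights with total 114 sightings

A Gamma(α, β) prior (rate parametrization) on a Poisson rate with n observations summing to S gives posterior Gamma(α+S, β+n).
Matching: Σxᵢ = 130 − 16 = 114 and n = 33 − 18 = 15.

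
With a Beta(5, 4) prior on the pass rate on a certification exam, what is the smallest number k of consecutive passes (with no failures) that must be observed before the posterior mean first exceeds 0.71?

k = 5

After k passes and 0 failures the posterior is Beta(5+k, 4), with mean (5+k)/(5+4+k).
Set (5+k)/(9+k) > 0.71 and solve: k > (0.71·9 − 5)/(1 − 0.71) = 4.793.
The smallest integer exceeding 4.793 is 5.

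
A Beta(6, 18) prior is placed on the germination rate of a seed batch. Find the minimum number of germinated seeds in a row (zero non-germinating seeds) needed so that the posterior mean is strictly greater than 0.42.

After k germinated seeds and 0 non-germinating seeds the posterior is Beta(6+k, 18), with mean (6+k)/(6+18+k).
Set (6+k)/(24+k) > 0.42 and solve: k > (0.42·24 − 6)/(1 − 0.42) = 7.034.
The smallest integer exceeding 7.034 is 8.

k = 8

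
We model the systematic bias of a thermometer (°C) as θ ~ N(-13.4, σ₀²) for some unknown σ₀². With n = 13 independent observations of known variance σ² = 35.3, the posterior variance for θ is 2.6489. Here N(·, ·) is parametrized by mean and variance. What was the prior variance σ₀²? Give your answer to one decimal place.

Posterior precision equals prior precision plus data precision: 1/σ_n² = 1/σ₀² + n/σ².
So 1/σ₀² = 1/2.6489 − 13/35.3 = 0.377515 − 0.368272 = 0.009243.
Hence σ₀² = 1/0.009243 ≈ 108.2.

σ₀² = 108.2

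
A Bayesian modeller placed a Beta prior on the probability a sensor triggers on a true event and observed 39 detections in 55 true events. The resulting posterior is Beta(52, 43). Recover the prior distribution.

A Beta(α, β) prior with s successes and f failures in binomial data gives a Beta(α+s, β+f) posterior.
Subtract the data counts: 52−39=13, 43−16=27.

Beta(13, 27)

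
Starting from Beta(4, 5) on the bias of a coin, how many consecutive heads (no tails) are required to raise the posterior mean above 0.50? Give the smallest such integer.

k = 2

After k heads and 0 tails the posterior is Beta(4+k, 5), with mean (4+k)/(4+5+k).
Set (4+k)/(9+k) > 0.50 and solve: k > (0.50·9 − 4)/(1 − 0.50) = 1.000.
The smallest integer exceeding 1.000 is 2.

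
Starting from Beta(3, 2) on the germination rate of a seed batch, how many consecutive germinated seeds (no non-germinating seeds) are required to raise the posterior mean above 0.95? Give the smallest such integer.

After k germinated seeds and 0 non-germinating seeds the posterior is Beta(3+k, 2), with mean (3+k)/(3+2+k).
Set (3+k)/(5+k) > 0.95 and solve: k > (0.95·5 − 3)/(1 − 0.95) = 35.000.
The smallest integer exceeding 35.000 is 36.

k = 36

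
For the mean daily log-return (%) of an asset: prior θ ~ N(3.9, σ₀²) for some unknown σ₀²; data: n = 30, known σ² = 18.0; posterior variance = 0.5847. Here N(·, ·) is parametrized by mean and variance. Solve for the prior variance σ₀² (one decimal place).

σ₀² = 22.9

Posterior precision equals prior precision plus data precision: 1/σ_n² = 1/σ₀² + n/σ².
So 1/σ₀² = 1/0.5847 − 30/18.0 = 1.710279 − 1.666667 = 0.043612.
Hence σ₀² = 1/0.043612 ≈ 22.9.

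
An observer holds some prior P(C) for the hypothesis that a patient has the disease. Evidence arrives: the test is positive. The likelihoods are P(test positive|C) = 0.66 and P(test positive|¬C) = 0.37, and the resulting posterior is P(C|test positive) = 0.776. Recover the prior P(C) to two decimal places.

P(C) = 0.66

Bayes' rule in odds form gives O(C|E) = O(C)·[P(E|C)/P(E|¬C)], hence O(C) = O(C|E)/LR.
Posterior odds = 0.776/(1−0.776) = 3.4643. LR = 0.66/0.37 = 1.7838.
Prior odds = 3.4643/1.7838 = 1.9421, so P(C) = 1.9421/(1+1.9421) ≈ 0.66.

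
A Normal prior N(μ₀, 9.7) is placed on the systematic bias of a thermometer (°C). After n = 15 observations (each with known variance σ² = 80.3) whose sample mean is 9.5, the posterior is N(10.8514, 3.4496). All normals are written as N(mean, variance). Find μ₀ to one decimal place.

The posterior mean is a precision-weighted average: μ_n = (τ₀μ₀ + τ_data·x̄)/(τ₀+τ_data), with τ₀=1/σ₀² and τ_data=n/σ².
Here τ₀ = 1/9.7 = 0.103093 and τ_data = 15/80.3 = 0.186800, so τ_n = 0.289893.
Rearranging for μ₀: μ₀ = (μ_n·τ_n − τ_data·x̄)/τ₀ = (10.8514·0.289893 − 0.186800·9.5) / 0.103093 = 1.371145/0.103093 ≈ 13.3.

μ₀ = 13.3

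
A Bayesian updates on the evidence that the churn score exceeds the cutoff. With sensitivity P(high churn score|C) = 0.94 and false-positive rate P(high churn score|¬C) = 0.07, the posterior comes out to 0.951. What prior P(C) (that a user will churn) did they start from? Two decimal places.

In odds form, posterior odds = prior odds × likelihood ratio, so prior odds = posterior odds ÷ LR.
Posterior odds = 0.951/(1−0.951) = 19.4082. LR = 0.94/0.07 = 13.4286.
Prior odds = 19.4082/13.4286 = 1.4453, so P(C) = 1.4453/(1+1.4453) ≈ 0.59.

P(C) = 0.59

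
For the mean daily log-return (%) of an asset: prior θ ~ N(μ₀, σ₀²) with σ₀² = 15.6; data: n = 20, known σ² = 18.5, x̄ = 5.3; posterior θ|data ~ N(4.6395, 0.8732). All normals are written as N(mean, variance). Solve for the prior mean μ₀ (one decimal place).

μ₀ = -6.5

With known observation variance, the Normal–Normal posterior has precision τ_n = τ₀ + n/σ² and mean μ_n = (τ₀μ₀ + (n/σ²)x̄)/τ_n.
Here τ₀ = 1/15.6 = 0.064103 and τ_data = 20/18.5 = 1.081081, so τ_n = 1.145184.
Rearranging for μ₀: μ₀ = (μ_n·τ_n − τ_data·x̄)/τ₀ = (4.6395·1.145184 − 1.081081·5.3) / 0.064103 = -0.416648/0.064103 ≈ -6.5.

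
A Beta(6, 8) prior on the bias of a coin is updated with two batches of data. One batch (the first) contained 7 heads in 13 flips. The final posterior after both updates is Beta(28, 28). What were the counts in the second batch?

15 heads and 14 tails

Because Beta–binomial updating is additive in the counts, the combined data contributed (α_post−α_prior, β_post−β_prior) successes and failures.
Total across both batches: 28−6=22 heads, 28−8=20 tails.
Subtract the first batch: 22−7=15 heads and 20−6=14 tails.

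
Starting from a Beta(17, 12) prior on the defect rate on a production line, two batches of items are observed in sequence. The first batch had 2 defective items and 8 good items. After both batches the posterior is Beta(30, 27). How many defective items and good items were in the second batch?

Sequential conjugate updates are equivalent to a single update on the pooled data, so total successes = posterior α − prior α and total failures = posterior β − prior β.
Total across both batches: 30−17=13 defective items, 27−12=15 good items.
Subtract the first batch: 13−2=11 defective items and 15−8=7 good items.

11 defective items and 7 good items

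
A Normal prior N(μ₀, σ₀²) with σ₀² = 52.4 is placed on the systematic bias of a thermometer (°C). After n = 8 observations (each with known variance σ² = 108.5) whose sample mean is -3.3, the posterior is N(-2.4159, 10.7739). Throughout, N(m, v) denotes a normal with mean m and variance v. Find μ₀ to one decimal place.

The posterior mean is a precision-weighted average: μ_n = (τ₀μ₀ + τ_data·x̄)/(τ₀+τ_data), with τ₀=1/σ₀² and τ_data=n/σ².
Here τ₀ = 1/52.4 = 0.019084 and τ_data = 8/108.5 = 0.073733, so τ_n = 0.092817.
Rearranging for μ₀: μ₀ = (μ_n·τ_n − τ_data·x̄)/τ₀ = (-2.4159·0.092817 − 0.073733·-3.3) / 0.019084 = 0.019082/0.019084 ≈ 1.0.

μ₀ = 1.0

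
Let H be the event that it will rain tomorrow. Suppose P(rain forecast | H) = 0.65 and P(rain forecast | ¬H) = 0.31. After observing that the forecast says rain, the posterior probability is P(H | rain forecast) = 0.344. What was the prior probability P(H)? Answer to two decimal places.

In odds form, posterior odds = prior odds × likelihood ratio, so prior odds = posterior odds ÷ LR.
Posterior odds = 0.344/(1−0.344) = 0.5244. LR = 0.65/0.31 = 2.0968.
Prior odds = 0.5244/2.0968 = 0.2501, so P(H) = 0.2501/(1+0.2501) ≈ 0.20.

P(H) = 0.20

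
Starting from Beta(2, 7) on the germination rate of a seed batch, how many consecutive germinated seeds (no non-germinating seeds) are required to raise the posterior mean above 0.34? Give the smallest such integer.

k = 2

After k germinated seeds and 0 non-germinating seeds the posterior is Beta(2+k, 7), with mean (2+k)/(2+7+k).
Set (2+k)/(9+k) > 0.34 and solve: k > (0.34·9 − 2)/(1 − 0.34) = 1.606.
The smallest integer exceeding 1.606 is 2.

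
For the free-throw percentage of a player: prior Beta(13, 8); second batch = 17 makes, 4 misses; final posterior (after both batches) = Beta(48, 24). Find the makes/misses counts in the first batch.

Sequential conjugate updates are equivalent to a single update on the pooled data, so total successes = posterior α − prior α and total failures = posterior β − prior β.
Total across both batches: 48−13=35 makes, 24−8=16 misses.
Subtract the second batch: 35−17=18 makes and 16−4=12 misses.

18 makes and 12 misses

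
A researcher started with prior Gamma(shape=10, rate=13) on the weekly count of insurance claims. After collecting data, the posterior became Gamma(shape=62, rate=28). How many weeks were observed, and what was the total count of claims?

Gamma–Poisson conjugacy: posterior shape = α + Σxᵢ, posterior rate = β + n.
Matching: Σxᵢ = 62 − 10 = 52 and n = 28 − 13 = 15.

n = 15 weeks with total 52 claims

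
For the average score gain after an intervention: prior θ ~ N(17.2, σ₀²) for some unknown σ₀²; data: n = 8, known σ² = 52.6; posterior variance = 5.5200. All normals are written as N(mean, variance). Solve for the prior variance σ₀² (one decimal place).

σ₀² = 34.4

For the Normal–Normal model with known σ², precisions add: τ_n = τ₀ + n/σ².
So 1/σ₀² = 1/5.5200 − 8/52.6 = 0.181159 − 0.152091 = 0.029068.
Hence σ₀² = 1/0.029068 ≈ 34.4.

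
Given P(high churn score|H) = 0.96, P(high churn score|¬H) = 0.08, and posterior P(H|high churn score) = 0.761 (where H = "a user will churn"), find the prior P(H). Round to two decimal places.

P(H) = 0.21

In odds form, posterior odds = prior odds × likelihood ratio, so prior odds = posterior odds ÷ LR.
Posterior odds = 0.761/(1−0.761) = 3.1841. LR = 0.96/0.08 = 12.0000.
Prior odds = 3.1841/12.0000 = 0.2653, so P(H) = 0.2653/(1+0.2653) ≈ 0.21.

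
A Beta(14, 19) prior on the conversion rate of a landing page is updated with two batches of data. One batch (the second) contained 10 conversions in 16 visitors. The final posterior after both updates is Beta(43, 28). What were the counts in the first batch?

Because Beta–binomial updating is additive in the counts, the combined data contributed (α_post−α_prior, β_post−β_prior) successes and failures.
Total across both batches: 43−14=29 conversions, 28−19=9 bounces.
Subtract the second batch: 29−10=19 conversions and 9−6=3 bounces.

19 conversions and 3 bounces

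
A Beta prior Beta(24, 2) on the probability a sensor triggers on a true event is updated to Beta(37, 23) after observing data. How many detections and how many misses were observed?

13 detections and 21 misses

Beta is conjugate to the binomial likelihood: posterior = Beta(α+s, β+f).
Match parameters: s=37−24=13, f=23−2=21.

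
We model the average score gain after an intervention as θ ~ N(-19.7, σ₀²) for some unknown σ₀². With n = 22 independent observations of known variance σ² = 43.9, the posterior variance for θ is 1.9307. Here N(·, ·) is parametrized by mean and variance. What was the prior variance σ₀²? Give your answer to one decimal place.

σ₀² = 59.5

Posterior precision equals prior precision plus data precision: 1/σ_n² = 1/σ₀² + n/σ².
So 1/σ₀² = 1/1.9307 − 22/43.9 = 0.517947 − 0.501139 = 0.016808.
Hence σ₀² = 1/0.016808 ≈ 59.5.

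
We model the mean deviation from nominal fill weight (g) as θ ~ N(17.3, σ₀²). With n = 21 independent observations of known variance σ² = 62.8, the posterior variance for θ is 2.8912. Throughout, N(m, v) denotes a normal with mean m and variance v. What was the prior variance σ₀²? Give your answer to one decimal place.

Posterior precision equals prior precision plus data precision: 1/σ_n² = 1/σ₀² + n/σ².
So 1/σ₀² = 1/2.8912 − 21/62.8 = 0.345877 − 0.334395 = 0.011482.
Hence σ₀² = 1/0.011482 ≈ 87.1.

σ₀² = 87.1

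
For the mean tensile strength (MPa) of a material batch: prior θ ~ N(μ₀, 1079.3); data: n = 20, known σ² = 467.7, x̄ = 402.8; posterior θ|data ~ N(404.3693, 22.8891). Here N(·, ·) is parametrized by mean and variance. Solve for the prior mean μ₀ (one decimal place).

μ₀ = 476.8

The posterior mean is a precision-weighted average: μ_n = (τ₀μ₀ + τ_data·x̄)/(τ₀+τ_data), with τ₀=1/σ₀² and τ_data=n/σ².
Here τ₀ = 1/1079.3 = 0.000927 and τ_data = 20/467.7 = 0.042762, so τ_n = 0.043689.
Rearranging for μ₀: μ₀ = (μ_n·τ_n − τ_data·x̄)/τ₀ = (404.3693·0.043689 − 0.042762·402.8) / 0.000927 = 0.441957/0.000927 ≈ 476.8.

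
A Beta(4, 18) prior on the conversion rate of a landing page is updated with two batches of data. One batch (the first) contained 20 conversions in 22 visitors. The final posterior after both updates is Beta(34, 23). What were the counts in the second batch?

Because Beta–binomial updating is additive in the counts, the combined data contributed (α_post−α_prior, β_post−β_prior) successes and failures.
Total across both batches: 34−4=30 conversions, 23−18=5 bounces.
Subtract the first batch: 30−20=10 conversions and 5−2=3 bounces.

10 conversions and 3 bounces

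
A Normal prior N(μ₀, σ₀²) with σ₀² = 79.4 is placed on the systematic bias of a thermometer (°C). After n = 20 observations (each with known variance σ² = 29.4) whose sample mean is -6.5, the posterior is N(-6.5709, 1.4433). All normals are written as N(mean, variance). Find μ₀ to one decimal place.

With known observation variance, the Normal–Normal posterior has precision τ_n = τ₀ + n/σ² and mean μ_n = (τ₀μ₀ + (n/σ²)x̄)/τ_n.
Here τ₀ = 1/79.4 = 0.012594 and τ_data = 20/29.4 = 0.680272, so τ_n = 0.692866.
Rearranging for μ₀: μ₀ = (μ_n·τ_n − τ_data·x̄)/τ₀ = (-6.5709·0.692866 − 0.680272·-6.5) / 0.012594 = -0.130985/0.012594 ≈ -10.4.

μ₀ = -10.4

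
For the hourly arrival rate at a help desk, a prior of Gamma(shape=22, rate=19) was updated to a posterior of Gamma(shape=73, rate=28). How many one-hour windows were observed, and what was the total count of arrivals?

n = 9 one-hour windows with total 51 arrivals

Gamma–Poisson conjugacy: posterior shape = α + Σxᵢ, posterior rate = β + n.
Matching: Σxᵢ = 73 − 22 = 51 and n = 28 − 19 = 9.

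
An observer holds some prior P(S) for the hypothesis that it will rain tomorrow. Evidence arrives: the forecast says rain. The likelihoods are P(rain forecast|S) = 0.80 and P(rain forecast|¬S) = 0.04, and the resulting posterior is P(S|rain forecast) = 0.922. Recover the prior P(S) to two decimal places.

P(S) = 0.37

In odds form, posterior odds = prior odds × likelihood ratio, so prior odds = posterior odds ÷ LR.
Posterior odds = 0.922/(1−0.922) = 11.8205. LR = 0.80/0.04 = 20.0000.
Prior odds = 11.8205/20.0000 = 0.5910, so P(S) = 0.5910/(1+0.5910) ≈ 0.37.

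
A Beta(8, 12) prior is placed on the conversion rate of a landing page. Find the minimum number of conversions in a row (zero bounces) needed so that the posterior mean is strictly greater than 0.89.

k = 90

After k conversions and 0 bounces the posterior is Beta(8+k, 12), with mean (8+k)/(8+12+k).
Set (8+k)/(20+k) > 0.89 and solve: k > (0.89·20 − 8)/(1 − 0.89) = 89.091.
The smallest integer exceeding 89.091 is 90, and checking k=90: (98)/(110) = 0.8909 > 0.89.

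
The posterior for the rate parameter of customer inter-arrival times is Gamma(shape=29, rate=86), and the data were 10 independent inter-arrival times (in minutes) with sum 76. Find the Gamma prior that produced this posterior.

Gamma(shape=19, rate=10)

Gamma–exponential conjugacy: posterior shape = α + n, posterior rate = β + Σtᵢ.
So α = 29 − 10 = 19 and β = 86 − 76 = 10.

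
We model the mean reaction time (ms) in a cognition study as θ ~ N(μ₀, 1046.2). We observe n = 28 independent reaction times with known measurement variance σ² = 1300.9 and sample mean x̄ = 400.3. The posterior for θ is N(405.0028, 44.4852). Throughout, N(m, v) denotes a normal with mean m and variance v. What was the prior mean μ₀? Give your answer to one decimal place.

With known observation variance, the Normal–Normal posterior has precision τ_n = τ₀ + n/σ² and mean μ_n = (τ₀μ₀ + (n/σ²)x̄)/τ_n.
Here τ₀ = 1/1046.2 = 0.000956 and τ_data = 28/1300.9 = 0.021524, so τ_n = 0.022480.
Rearranging for μ₀: μ₀ = (μ_n·τ_n − τ_data·x̄)/τ₀ = (405.0028·0.022480 − 0.021524·400.3) / 0.000956 = 0.488406/0.000956 ≈ 510.9.

μ₀ = 510.9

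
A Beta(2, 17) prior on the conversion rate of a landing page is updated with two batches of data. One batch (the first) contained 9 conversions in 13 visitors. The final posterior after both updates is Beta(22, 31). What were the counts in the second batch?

11 conversions and 10 bounces

Sequential conjugate updates are equivalent to a single update on the pooled data, so total successes = posterior α − prior α and total failures = posterior β − prior β.
Total across both batches: 22−2=20 conversions, 31−17=14 bounces.
Subtract the first batch: 20−9=11 conversions and 14−4=10 bounces.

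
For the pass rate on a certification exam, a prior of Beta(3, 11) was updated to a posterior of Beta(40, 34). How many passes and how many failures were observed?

37 passes and 23 failures

Under Beta–binomial conjugacy the posterior parameters are (a+s, b+f).
Match parameters: s=40−3=37, f=34−11=23.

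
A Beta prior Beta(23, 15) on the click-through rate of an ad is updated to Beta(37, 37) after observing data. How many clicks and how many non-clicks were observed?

Beta is conjugate to the binomial likelihood: posterior = Beta(α+s, β+f).
So s = 37 − 23 = 14 and f = 37 − 15 = 22.

14 clicks and 22 non-clicks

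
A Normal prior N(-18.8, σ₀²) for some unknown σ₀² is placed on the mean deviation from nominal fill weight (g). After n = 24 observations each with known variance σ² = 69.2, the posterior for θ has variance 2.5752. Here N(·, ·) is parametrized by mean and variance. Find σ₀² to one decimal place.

σ₀² = 24.1

For the Normal–Normal model with known σ², precisions add: τ_n = τ₀ + n/σ².
So 1/σ₀² = 1/2.5752 − 24/69.2 = 0.388319 − 0.346821 = 0.041498.
Hence σ₀² = 1/0.041498 ≈ 24.1.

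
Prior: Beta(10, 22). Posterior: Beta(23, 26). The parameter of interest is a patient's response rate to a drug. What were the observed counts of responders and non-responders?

13 responders and 4 non-responders

A Beta(a, b) prior with s successes and f failures in binomial data gives a Beta(a+s, b+f) posterior.
So s = 23 − 10 = 13 and f = 26 − 22 = 4.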